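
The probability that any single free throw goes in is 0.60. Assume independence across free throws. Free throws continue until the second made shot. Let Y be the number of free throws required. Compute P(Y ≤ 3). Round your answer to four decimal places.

0.6480

Finishing within 3 free throws ⇔ at least 2 successes in the first 3. With X ~ Binomial(3, 0.60), P(Y ≤ 3) = 1 − P(X ≤ 1).
  k=0: C(3,0)·0.60^0·0.40^3 = 0.064000
  k=1: C(3,1)·0.60^1·0.40^2 = 0.288000
1 − 0.352000 = 0.648000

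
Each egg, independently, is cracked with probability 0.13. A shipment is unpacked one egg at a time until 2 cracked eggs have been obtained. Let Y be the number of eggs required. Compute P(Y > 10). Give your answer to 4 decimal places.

0.6196

Needing more than 10 eggs ⇔ fewer than 2 successes in the first 10. With X ~ Binomial(10, 0.13), P(Y > 10) = P(X ≤ 1).
  k=0: C(10,0)·0.13^0·0.87^10 = 0.248423
  k=1: C(10,1)·0.13^1·0.87^9 = 0.371207
P(X ≤ 1) = 0.619631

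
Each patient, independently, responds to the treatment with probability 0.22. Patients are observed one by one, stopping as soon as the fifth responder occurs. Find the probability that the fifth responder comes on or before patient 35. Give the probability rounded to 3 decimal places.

0.910

Finishing within 35 patients ⇔ at least 5 successes in the first 35. With X ~ Binomial(35, 0.22), P(Y ≤ 35) = 1 − P(X ≤ 4).
  k=0: C(35,0)·0.22^0·0.78^35 = 0.00017
  k=1: C(35,1)·0.22^1·0.78^34 = 0.00165
  k=2: C(35,2)·0.22^2·0.78^33 = 0.00792
  k=3: C(35,3)·0.22^3·0.78^32 = 0.02456
  k=4: C(35,4)·0.22^4·0.78^31 = 0.05541
1 − 0.08971 = 0.91029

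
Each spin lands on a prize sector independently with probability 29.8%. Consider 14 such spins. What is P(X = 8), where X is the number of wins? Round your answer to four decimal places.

X ~ Binomial(n=14, p=0.298).
P(X=8) = C(14,8) · p^8 · (1−p)^6
= 3003 · 6.2191e-05 · 0.11968 = 0.022352

0.0224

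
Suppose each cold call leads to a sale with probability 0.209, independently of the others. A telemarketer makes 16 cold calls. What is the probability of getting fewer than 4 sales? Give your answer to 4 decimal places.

X ~ Binomial(16, 0.209); P(X ≤ 3) = Σ C(16,k) p^k (1−p)^(16−k) over k:
  k=0: C(16,0)·0.209^0·0.791^16 = 0.023487
  k=1: C(16,1)·0.209^1·0.791^15 = 0.099292
  k=2: C(16,2)·0.209^2·0.791^14 = 0.196764
  k=3: C(16,3)·0.209^3·0.791^13 = 0.242617
Total = 0.562159

0.5622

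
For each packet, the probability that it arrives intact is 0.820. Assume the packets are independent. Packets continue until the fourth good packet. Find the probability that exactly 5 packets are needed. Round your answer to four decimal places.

0.3255

Y = trial on which the fourth success occurs; negative binomial, r=4, p=0.82.
P(Y=5) = C(4,3) · p^4 · (1−p)^1
= 4 · 0.45212 · 0.18 = 0.325528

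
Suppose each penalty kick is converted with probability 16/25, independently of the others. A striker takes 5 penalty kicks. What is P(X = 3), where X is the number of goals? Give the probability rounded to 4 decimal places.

0.3397

X ~ Binomial(n=5, p=0.64).
P(X=3) = C(5,3) · p^3 · (1−p)^2
= 10 · 0.26214 · 0.1296 = 0.339739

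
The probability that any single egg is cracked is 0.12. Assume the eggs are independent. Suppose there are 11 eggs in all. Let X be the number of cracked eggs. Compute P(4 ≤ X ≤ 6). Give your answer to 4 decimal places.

0.0340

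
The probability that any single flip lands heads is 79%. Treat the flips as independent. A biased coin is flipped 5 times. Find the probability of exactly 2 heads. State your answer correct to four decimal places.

0.0578

X ~ Binomial(n=5, p=0.79).
P(X=2) = C(5,2) · p^2 · (1−p)^3
= 10 · 0.6241 · 0.009261 = 0.057798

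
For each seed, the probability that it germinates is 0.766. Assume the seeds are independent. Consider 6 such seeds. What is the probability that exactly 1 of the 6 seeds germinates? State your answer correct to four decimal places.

0.0032

X ~ Binomial(n=6, p=0.766).
P(X=1) = C(6,1) · p^1 · (1−p)^5
= 6 · 0.766 · 0.00070158 = 0.003224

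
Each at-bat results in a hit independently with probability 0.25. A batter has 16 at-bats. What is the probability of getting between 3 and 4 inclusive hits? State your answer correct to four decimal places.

X ~ Binomial(16, 0.25); P(3 ≤ X ≤ 4) = Σ C(16,k) p^k (1−p)^(16−k) over k:
  k=3: C(16,3)·0.25^3·0.75^13 = 0.207876
  k=4: C(16,4)·0.25^4·0.75^12 = 0.225199
Total = 0.433075

0.4331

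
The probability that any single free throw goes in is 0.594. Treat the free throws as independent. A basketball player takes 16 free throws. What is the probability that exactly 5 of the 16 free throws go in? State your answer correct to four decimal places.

0.0160

X ~ Binomial(n=16, p=0.594).
P(X=5) = C(16,5) · p^5 · (1−p)^11
= 4368 · 0.073949 · 4.9407e-05 = 0.015959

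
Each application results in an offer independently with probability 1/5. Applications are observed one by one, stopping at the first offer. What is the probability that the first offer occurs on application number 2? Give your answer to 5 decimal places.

Geometric (trials to first success), p = 0.20.
P(Y = 2) = (1−p)^1 · p = 0.8 · 0.20 = 0.1600000

0.16000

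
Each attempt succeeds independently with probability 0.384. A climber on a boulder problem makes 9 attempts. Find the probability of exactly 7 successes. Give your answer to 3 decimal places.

0.017

X ~ Binomial(n=9, p=0.384).
P(X=7) = C(9,7) · p^7 · (1−p)^2
= 36 · 0.0012312 · 0.37946 = 0.01682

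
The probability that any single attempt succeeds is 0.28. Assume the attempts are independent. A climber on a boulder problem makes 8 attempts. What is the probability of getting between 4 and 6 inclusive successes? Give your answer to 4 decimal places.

0.1586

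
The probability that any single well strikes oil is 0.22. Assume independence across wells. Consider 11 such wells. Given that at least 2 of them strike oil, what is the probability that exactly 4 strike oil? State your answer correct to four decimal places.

0.1852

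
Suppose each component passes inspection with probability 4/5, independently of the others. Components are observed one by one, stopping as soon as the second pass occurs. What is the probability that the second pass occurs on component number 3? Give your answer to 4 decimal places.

0.2560

Y = trial on which the second success occurs; negative binomial, r=2, p=0.80.
P(Y=3) = C(2,1) · p^2 · (1−p)^1
= 2 · 0.64 · 0.2 = 0.256000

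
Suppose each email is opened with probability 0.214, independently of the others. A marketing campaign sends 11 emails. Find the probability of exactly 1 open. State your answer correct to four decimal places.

0.2119

X ~ Binomial(n=11, p=0.214).
P(X=1) = C(11,1) · p^1 · (1−p)^10
= 11 · 0.214 · 0.089996 = 0.211852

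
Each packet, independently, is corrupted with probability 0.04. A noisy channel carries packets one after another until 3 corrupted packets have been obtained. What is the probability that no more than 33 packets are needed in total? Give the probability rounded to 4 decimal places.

Finishing within 33 packets ⇔ at least 3 successes in the first 33. With X ~ Binomial(33, 0.04), P(Y ≤ 33) = 1 − P(X ≤ 2).
  k=0: C(33,0)·0.04^0·0.96^33 = 0.259986
  k=1: C(33,1)·0.04^1·0.96^32 = 0.357481
  k=2: C(33,2)·0.04^2·0.96^31 = 0.238321
1 − 0.855789 = 0.144211

0.1442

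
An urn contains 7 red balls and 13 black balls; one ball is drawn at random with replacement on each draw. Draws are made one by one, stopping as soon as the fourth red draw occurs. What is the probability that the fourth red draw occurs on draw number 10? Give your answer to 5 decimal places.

0.09507

Y = trial on which the fourth success occurs; negative binomial, r=4, p=0.35.
P(Y=10) = C(9,3) · p^4 · (1−p)^6
= 84 · 0.015006 · 0.075419 = 0.0950674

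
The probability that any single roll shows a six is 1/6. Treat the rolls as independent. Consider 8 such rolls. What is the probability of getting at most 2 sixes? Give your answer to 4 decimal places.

0.8652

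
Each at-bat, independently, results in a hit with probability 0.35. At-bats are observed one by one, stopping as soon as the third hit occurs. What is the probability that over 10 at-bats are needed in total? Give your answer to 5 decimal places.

0.26161

Needing more than 10 at-bats ⇔ fewer than 3 successes in the first 10. With X ~ Binomial(10, 0.35), P(Y > 10) = P(X ≤ 2).
  k=0: C(10,0)·0.35^0·0.65^10 = 0.0134627
  k=1: C(10,1)·0.35^1·0.65^9 = 0.0724917
  k=2: C(10,2)·0.35^2·0.65^8 = 0.1756530
P(X ≤ 2) = 0.2616074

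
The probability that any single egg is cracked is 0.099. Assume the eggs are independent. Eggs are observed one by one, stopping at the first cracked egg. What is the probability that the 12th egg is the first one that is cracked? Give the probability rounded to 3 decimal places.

0.031

Geometric (trials to first success), p = 0.099.
P(Y = 12) = (1−p)^11 · p = 0.31767 · 0.099 = 0.03145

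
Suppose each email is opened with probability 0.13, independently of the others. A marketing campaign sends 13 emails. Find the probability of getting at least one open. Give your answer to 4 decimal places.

0.8364

P(at least one) = 1 − P(none) = 1 − (1 − 0.13)^13
= 1 − 0.163588 = 0.836412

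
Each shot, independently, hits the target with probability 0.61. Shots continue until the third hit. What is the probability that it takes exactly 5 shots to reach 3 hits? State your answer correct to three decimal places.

0.207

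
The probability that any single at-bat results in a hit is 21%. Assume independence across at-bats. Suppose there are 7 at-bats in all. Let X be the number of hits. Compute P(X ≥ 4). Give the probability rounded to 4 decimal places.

0.0394

X ~ Binomial(7, 0.21); P(X ≥ 4) = Σ C(7,k) p^k (1−p)^(7−k) over k:
  k=4: C(7,4)·0.21^4·0.79^3 = 0.033560
  k=5: C(7,5)·0.21^5·0.79^2 = 0.005353
  k=6: C(7,6)·0.21^6·0.79^1 = 0.000474
  k=7: C(7,7)·0.21^7·0.79^0 = 0.000018
Total = 0.039405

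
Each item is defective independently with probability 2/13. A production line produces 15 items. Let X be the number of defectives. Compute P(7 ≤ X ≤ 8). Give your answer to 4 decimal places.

X ~ Binomial(15, 0.153846); P(7 ≤ X ≤ 8) = Σ C(15,k) p^k (1−p)^(15−k) over k:
  k=7: C(15,7)·0.153846^7·0.846154^8 = 0.003449
  k=8: C(15,8)·0.153846^8·0.846154^7 = 0.000627
Total = 0.004077

0.0041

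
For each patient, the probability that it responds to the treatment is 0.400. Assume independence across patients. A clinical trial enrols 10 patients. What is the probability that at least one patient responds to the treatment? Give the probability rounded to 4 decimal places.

0.9940

P(at least one) = 1 − P(none) = 1 − (1 − 0.40)^10
= 1 − 0.006047 = 0.993953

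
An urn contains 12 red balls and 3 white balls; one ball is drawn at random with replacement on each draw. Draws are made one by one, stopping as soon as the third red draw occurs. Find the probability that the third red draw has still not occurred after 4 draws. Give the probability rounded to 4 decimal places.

0.1808

Needing more than 4 draws ⇔ fewer than 3 successes in the first 4. With X ~ Binomial(4, 0.80), P(Y > 4) = P(X ≤ 2).
  k=0: C(4,0)·0.80^0·0.20^4 = 0.001600
  k=1: C(4,1)·0.80^1·0.20^3 = 0.025600
  k=2: C(4,2)·0.80^2·0.20^2 = 0.153600
P(X ≤ 2) = 0.180800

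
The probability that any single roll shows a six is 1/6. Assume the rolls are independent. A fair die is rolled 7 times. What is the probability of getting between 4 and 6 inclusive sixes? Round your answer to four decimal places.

0.0176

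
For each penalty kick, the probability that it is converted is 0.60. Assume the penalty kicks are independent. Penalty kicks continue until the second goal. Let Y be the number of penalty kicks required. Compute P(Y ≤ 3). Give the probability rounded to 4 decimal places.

Finishing within 3 penalty kicks ⇔ at least 2 successes in the first 3. With X ~ Binomial(3, 0.60), P(Y ≤ 3) = 1 − P(X ≤ 1).
  k=0: C(3,0)·0.60^0·0.40^3 = 0.064000
  k=1: C(3,1)·0.60^1·0.40^2 = 0.288000
1 − 0.352000 = 0.648000

0.6480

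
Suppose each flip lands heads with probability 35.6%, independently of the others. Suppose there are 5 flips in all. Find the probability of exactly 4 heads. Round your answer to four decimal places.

0.0517

X ~ Binomial(n=5, p=0.356).
P(X=4) = C(5,4) · p^4 · (1−p)^1
= 5 · 0.016062 · 0.644 = 0.051720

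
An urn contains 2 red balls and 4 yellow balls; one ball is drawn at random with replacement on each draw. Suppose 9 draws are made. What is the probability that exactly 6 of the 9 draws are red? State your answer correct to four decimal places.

0.0341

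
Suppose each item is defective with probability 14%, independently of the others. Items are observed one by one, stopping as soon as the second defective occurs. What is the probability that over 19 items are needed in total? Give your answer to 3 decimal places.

0.233

Needing more than 19 items ⇔ fewer than 2 successes in the first 19. With X ~ Binomial(19, 0.14), P(Y > 19) = P(X ≤ 1).
  k=0: C(19,0)·0.14^0·0.86^19 = 0.05695
  k=1: C(19,1)·0.14^1·0.86^18 = 0.17614
P(X ≤ 1) = 0.23309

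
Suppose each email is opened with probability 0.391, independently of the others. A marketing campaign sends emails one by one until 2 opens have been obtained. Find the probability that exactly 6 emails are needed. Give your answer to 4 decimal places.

Y = trial on which the second success occurs; negative binomial, r=2, p=0.391.
P(Y=6) = C(5,1) · p^2 · (1−p)^4
= 5 · 0.15288 · 0.13755 = 0.105146

0.1051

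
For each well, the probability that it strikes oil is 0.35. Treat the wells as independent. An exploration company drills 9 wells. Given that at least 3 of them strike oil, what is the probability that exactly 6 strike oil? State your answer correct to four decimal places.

0.0640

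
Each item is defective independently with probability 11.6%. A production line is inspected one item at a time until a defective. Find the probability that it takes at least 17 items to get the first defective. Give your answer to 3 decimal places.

Y = number of items to the first success; geometric, p = 0.116.
P(Y > 16) = P(first 16 all fail) = (1−p)^16 = 0.13907

0.139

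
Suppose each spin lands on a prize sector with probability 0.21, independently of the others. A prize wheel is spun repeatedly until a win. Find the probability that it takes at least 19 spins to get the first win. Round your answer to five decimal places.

0.01436

Y = number of spins to the first success; geometric, p = 0.21.
P(Y > 18) = P(first 18 all fail) = (1−p)^18 = 0.0143644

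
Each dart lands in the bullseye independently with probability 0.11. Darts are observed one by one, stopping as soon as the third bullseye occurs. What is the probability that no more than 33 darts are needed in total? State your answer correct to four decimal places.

0.7191

Finishing within 33 darts ⇔ at least 3 successes in the first 33. With X ~ Binomial(33, 0.11), P(Y ≤ 33) = 1 − P(X ≤ 2).
  k=0: C(33,0)·0.11^0·0.89^33 = 0.021373
  k=1: C(33,1)·0.11^1·0.89^32 = 0.087174
  k=2: C(33,2)·0.11^2·0.89^31 = 0.172389
1 − 0.280936 = 0.719064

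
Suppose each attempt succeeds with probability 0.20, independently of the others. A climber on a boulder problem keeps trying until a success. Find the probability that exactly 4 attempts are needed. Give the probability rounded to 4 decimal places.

Geometric (trials to first success), p = 0.20.
P(Y = 4) = (1−p)^3 · p = 0.512 · 0.20 = 0.102400

0.1024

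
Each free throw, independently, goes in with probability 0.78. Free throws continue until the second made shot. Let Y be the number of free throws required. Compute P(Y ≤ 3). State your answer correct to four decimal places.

0.8761

Finishing within 3 free throws ⇔ at least 2 successes in the first 3. With X ~ Binomial(3, 0.78), P(Y ≤ 3) = 1 − P(X ≤ 1).
  k=0: C(3,0)·0.78^0·0.22^3 = 0.010648
  k=1: C(3,1)·0.78^1·0.22^2 = 0.113256
1 − 0.123904 = 0.876096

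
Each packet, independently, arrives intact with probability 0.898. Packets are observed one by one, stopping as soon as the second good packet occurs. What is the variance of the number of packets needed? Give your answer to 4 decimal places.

0.2530

Y = total packets until the second success; negative binomial with r=2, p=0.898.
Var(Y) = r(1−p)/p² = 2·0.102 / 0.898² = 0.252975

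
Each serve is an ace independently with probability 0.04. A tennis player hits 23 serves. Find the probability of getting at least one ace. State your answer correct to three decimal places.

0.609

P(at least one) = 1 − P(none) = 1 − (1 − 0.04)^23
= 1 − 0.39106 = 0.60894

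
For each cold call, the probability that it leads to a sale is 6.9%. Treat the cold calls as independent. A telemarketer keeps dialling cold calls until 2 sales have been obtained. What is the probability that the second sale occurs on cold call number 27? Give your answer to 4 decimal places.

Y = trial on which the second success occurs; negative binomial, r=2, p=0.069.
P(Y=27) = C(26,1) · p^2 · (1−p)^25
= 26 · 0.004761 · 0.16739 = 0.020721

0.0207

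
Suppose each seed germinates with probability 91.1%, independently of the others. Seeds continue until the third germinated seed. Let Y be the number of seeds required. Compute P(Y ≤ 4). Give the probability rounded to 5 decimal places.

0.95793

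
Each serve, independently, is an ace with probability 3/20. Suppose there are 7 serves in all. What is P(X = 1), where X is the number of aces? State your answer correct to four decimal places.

X ~ Binomial(n=7, p=0.15).
P(X=1) = C(7,1) · p^1 · (1−p)^6
= 7 · 0.15 · 0.37715 = 0.396007

0.3960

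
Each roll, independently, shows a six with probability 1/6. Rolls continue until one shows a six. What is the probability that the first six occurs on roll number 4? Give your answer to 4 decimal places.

0.0965

Geometric (trials to first success), p = 0.166667.
P(Y = 4) = (1−p)^3 · p = 0.5787 · 0.166667 = 0.096451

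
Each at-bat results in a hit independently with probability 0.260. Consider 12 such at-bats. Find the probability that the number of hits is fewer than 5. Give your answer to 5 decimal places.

0.82103

X ~ Binomial(12, 0.26); P(X ≤ 4) = Σ C(12,k) p^k (1−p)^(12−k) over k:
  k=0: C(12,0)·0.26^0·0.74^12 = 0.0269638
  k=1: C(12,1)·0.26^1·0.74^11 = 0.1136851
  k=2: C(12,2)·0.26^2·0.74^10 = 0.2196888
  k=3: C(12,3)·0.26^3·0.74^9 = 0.2572931
  k=4: C(12,4)·0.26^4·0.74^8 = 0.2034007
Total = 0.8210314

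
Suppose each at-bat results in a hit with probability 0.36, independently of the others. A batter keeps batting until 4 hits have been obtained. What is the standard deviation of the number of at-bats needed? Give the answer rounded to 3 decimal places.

Y = total at-bats until the fourth success; negative binomial with r=4, p=0.36.
SD(Y) = √[r(1−p)/p²] = √(19.75309) = 4.44444

4.444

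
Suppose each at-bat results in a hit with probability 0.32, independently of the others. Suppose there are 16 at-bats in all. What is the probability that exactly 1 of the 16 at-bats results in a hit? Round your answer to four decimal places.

X ~ Binomial(n=16, p=0.32).
P(X=1) = C(16,1) · p^1 · (1−p)^15
= 16 · 0.32 · 0.0030735 = 0.015736

0.0157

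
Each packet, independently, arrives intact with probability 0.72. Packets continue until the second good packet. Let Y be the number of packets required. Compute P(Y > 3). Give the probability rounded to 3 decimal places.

Needing more than 3 packets ⇔ fewer than 2 successes in the first 3. With X ~ Binomial(3, 0.72), P(Y > 3) = P(X ≤ 1).
  k=0: C(3,0)·0.72^0·0.28^3 = 0.02195
  k=1: C(3,1)·0.72^1·0.28^2 = 0.16934
P(X ≤ 1) = 0.19130

0.191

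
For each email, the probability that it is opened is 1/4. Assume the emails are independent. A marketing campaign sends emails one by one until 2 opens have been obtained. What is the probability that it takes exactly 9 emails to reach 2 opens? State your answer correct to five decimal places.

0.06674

Y = trial on which the second success occurs; negative binomial, r=2, p=0.25.
P(Y=9) = C(8,1) · p^2 · (1−p)^7
= 8 · 0.0625 · 0.13348 = 0.0667419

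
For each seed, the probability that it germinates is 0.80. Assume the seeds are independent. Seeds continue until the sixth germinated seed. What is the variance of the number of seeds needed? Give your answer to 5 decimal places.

Y = total seeds until the sixth success; negative binomial with r=6, p=0.80.
Var(Y) = r(1−p)/p² = 6·0.20 / 0.80² = 1.8750000

1.87500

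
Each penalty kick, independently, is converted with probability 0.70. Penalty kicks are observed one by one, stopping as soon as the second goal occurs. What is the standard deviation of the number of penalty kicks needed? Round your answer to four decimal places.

1.1066

Y = total penalty kicks until the second success; negative binomial with r=2, p=0.70.
SD(Y) = √[r(1−p)/p²] = √(1.224490) = 1.106567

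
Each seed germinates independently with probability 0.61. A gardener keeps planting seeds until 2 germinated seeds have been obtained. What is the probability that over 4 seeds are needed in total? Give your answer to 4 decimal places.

0.1679

Needing more than 4 seeds ⇔ fewer than 2 successes in the first 4. With X ~ Binomial(4, 0.61), P(Y > 4) = P(X ≤ 1).
  k=0: C(4,0)·0.61^0·0.39^4 = 0.023134
  k=1: C(4,1)·0.61^1·0.39^3 = 0.144738
P(X ≤ 1) = 0.167873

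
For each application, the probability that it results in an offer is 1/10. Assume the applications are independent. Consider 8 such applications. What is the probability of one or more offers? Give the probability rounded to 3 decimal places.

0.570

P(at least one) = 1 − P(none) = 1 − (1 − 0.10)^8
= 1 − 0.43047 = 0.56953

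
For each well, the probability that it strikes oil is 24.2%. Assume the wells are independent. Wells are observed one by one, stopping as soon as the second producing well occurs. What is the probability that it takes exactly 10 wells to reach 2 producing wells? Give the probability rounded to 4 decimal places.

0.0574

Y = trial on which the second success occurs; negative binomial, r=2, p=0.242.
P(Y=10) = C(9,1) · p^2 · (1−p)^8
= 9 · 0.058564 · 0.10898 = 0.057442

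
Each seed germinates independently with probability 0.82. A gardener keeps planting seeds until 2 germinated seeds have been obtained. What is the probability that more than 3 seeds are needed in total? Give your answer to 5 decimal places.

0.08554

Needing more than 3 seeds ⇔ fewer than 2 successes in the first 3. With X ~ Binomial(3, 0.82), P(Y > 3) = P(X ≤ 1).
  k=0: C(3,0)·0.82^0·0.18^3 = 0.0058320
  k=1: C(3,1)·0.82^1·0.18^2 = 0.0797040
P(X ≤ 1) = 0.0855360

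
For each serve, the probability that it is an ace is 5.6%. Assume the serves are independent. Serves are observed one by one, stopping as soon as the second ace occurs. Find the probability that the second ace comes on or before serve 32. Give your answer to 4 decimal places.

0.5416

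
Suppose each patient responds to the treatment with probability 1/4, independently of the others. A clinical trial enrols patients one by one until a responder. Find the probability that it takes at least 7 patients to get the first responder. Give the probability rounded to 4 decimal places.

Y = number of patients to the first success; geometric, p = 0.25.
P(Y > 6) = P(first 6 all fail) = (1−p)^6 = 0.177979

0.1780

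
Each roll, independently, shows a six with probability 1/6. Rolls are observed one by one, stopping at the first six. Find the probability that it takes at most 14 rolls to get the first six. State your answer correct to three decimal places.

Y = number of rolls to the first success; geometric, p = 0.166667.
P(Y ≤ 14) = 1 − (1−p)^14 = 1 − 0.07789 = 0.92211

0.922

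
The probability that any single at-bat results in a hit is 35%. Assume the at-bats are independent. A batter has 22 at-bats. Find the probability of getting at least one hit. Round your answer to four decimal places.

0.9999

P(at least one) = 1 − P(none) = 1 − (1 − 0.35)^22
= 1 − 0.000077 = 0.999923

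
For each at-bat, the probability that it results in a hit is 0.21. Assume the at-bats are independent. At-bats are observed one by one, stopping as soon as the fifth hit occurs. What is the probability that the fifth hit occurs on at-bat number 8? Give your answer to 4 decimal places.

0.0070

Y = trial on which the fifth success occurs; negative binomial, r=5, p=0.21.
P(Y=8) = C(7,4) · p^5 · (1−p)^3
= 35 · 0.00040841 · 0.49304 = 0.007048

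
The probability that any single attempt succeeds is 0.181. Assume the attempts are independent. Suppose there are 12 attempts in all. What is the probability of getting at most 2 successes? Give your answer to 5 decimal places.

0.62620

X ~ Binomial(12, 0.181); P(X ≤ 2) = Σ C(12,k) p^k (1−p)^(12−k) over k:
  k=0: C(12,0)·0.181^0·0.819^12 = 0.0910766
  k=1: C(12,1)·0.181^1·0.819^11 = 0.2415365
  k=2: C(12,2)·0.181^2·0.819^10 = 0.2935892
Total = 0.6262023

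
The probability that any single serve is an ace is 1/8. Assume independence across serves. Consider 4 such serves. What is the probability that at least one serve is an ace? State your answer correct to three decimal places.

0.414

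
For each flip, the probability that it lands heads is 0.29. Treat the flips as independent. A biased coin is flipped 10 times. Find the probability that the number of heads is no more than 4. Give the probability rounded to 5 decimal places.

0.86635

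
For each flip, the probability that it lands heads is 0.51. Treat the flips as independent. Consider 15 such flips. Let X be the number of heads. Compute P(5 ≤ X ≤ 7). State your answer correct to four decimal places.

X ~ Binomial(15, 0.51); P(5 ≤ X ≤ 7) = Σ C(15,k) p^k (1−p)^(15−k) over k:
  k=5: C(15,5)·0.51^5·0.49^10 = 0.082674
  k=6: C(15,6)·0.51^6·0.49^9 = 0.143413
  k=7: C(15,7)·0.51^7·0.49^8 = 0.191915
Total = 0.418002

0.4180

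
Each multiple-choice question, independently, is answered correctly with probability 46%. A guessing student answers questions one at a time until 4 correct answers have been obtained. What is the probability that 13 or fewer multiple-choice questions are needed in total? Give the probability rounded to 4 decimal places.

Finishing within 13 multiple-choice questions ⇔ at least 4 successes in the first 13. With X ~ Binomial(13, 0.46), P(Y ≤ 13) = 1 − P(X ≤ 3).
  k=0: C(13,0)·0.46^0·0.54^13 = 0.000332
  k=1: C(13,1)·0.46^1·0.54^12 = 0.003676
  k=2: C(13,2)·0.46^2·0.54^11 = 0.018791
  k=3: C(13,3)·0.46^3·0.54^10 = 0.058692
1 − 0.081491 = 0.918509

0.9185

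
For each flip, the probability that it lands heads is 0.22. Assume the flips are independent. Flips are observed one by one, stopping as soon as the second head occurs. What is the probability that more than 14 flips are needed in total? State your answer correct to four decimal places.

0.1527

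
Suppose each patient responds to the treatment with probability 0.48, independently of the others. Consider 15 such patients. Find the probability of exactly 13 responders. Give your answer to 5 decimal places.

X ~ Binomial(n=15, p=0.48).
P(X=13) = C(15,13) · p^13 · (1−p)^2
= 105 · 7.1802e-05 · 0.2704 = 0.0020386

0.00204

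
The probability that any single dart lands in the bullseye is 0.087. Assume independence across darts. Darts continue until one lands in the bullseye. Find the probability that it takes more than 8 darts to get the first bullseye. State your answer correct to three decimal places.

Y = number of darts to the first success; geometric, p = 0.087.
P(Y > 8) = P(first 8 all fail) = (1−p)^8 = 0.48280

0.483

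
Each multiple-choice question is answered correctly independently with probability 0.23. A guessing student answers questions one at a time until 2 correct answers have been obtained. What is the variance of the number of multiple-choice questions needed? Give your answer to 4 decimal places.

29.1115

Y = total multiple-choice questions until the second success; negative binomial with r=2, p=0.23.
Var(Y) = r(1−p)/p² = 2·0.77 / 0.23² = 29.111531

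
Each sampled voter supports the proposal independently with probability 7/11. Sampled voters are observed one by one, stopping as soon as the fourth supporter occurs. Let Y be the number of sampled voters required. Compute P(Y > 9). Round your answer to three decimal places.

0.064

Needing more than 9 sampled voters ⇔ fewer than 4 successes in the first 9. With X ~ Binomial(9, 0.636364), P(Y > 9) = P(X ≤ 3).
  k=0: C(9,0)·0.636364^0·0.363636^9 = 0.00011
  k=1: C(9,1)·0.636364^1·0.363636^8 = 0.00175
  k=2: C(9,2)·0.636364^2·0.363636^7 = 0.01226
  k=3: C(9,3)·0.636364^3·0.363636^6 = 0.05005
P(X ≤ 3) = 0.06417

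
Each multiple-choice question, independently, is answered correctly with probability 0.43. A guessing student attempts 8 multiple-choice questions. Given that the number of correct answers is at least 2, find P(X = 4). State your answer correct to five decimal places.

0.27411

X ~ Binomial(8, 0.43). Want P(X=4 | X≥2) = P(X=4) / P(X≥2).
P(X=4) = C(8,4)·0.43^4·0.57^4 = 0.2526221
P(X≥2) = 1 − 0.0111429 − 0.0672485 = 0.9216086
Ratio = 0.2526221 / 0.9216086 = 0.2741099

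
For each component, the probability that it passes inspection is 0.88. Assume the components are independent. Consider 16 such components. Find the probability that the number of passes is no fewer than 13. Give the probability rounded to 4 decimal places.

X ~ Binomial(16, 0.88); P(X ≥ 13) = Σ C(16,k) p^k (1−p)^(16−k) over k:
  k=13: C(16,13)·0.88^13·0.12^3 = 0.183657
  k=14: C(16,14)·0.88^14·0.12^2 = 0.288603
  k=15: C(16,15)·0.88^15·0.12^1 = 0.282190
  k=16: C(16,16)·0.88^16·0.12^0 = 0.129337
Total = 0.883787

0.8838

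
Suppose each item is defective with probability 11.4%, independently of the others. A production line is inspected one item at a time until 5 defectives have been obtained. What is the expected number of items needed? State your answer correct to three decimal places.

43.860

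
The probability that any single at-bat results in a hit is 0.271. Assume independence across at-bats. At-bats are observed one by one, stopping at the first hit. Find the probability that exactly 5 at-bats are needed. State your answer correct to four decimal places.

0.0765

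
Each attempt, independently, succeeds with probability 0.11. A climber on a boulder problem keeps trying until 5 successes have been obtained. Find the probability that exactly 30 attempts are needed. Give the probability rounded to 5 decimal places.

Y = trial on which the fifth success occurs; negative binomial, r=5, p=0.11.
P(Y=30) = C(29,4) · p^5 · (1−p)^25
= 23751 · 1.6105e-05 · 0.054294 = 0.0207680

0.02077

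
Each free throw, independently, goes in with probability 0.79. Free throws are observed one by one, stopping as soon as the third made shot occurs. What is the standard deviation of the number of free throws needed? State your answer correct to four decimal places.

Y = total free throws until the third success; negative binomial with r=3, p=0.79.
SD(Y) = √[r(1−p)/p²] = √(1.009454) = 1.004716

1.0047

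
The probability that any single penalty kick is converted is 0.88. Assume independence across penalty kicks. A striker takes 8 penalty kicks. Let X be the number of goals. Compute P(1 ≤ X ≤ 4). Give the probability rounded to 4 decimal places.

X ~ Binomial(8, 0.88); P(1 ≤ X ≤ 4) = Σ C(8,k) p^k (1−p)^(8−k) over k:
  k=1: C(8,1)·0.88^1·0.12^7 = 0.000003
  k=2: C(8,2)·0.88^2·0.12^6 = 0.000065
  k=3: C(8,3)·0.88^3·0.12^5 = 0.000950
  k=4: C(8,4)·0.88^4·0.12^4 = 0.008705
Total = 0.009722

0.0097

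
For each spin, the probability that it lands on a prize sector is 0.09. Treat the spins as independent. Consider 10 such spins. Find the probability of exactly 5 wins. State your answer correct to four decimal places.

0.0009

X ~ Binomial(n=10, p=0.09).
P(X=5) = C(10,5) · p^5 · (1−p)^5
= 252 · 5.9049e-06 · 0.62403 = 0.000929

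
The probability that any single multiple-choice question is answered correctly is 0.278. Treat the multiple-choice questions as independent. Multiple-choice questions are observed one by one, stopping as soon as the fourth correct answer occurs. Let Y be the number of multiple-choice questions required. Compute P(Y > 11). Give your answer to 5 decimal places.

0.63388

Needing more than 11 multiple-choice questions ⇔ fewer than 4 successes in the first 11. With X ~ Binomial(11, 0.278), P(Y > 11) = P(X ≤ 3).
  k=0: C(11,0)·0.278^0·0.722^11 = 0.0277913
  k=1: C(11,1)·0.278^1·0.722^10 = 0.1177089
  k=2: C(11,2)·0.278^2·0.722^9 = 0.2266142
  k=3: C(11,3)·0.278^3·0.722^8 = 0.2617676
P(X ≤ 3) = 0.6338820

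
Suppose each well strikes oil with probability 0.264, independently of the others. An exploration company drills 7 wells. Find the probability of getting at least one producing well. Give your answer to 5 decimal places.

0.88301

P(at least one) = 1 − P(none) = 1 − (1 − 0.264)^7
= 1 − 0.1169889 = 0.8830111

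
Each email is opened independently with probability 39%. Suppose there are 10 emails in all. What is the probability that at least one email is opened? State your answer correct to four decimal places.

P(at least one) = 1 − P(none) = 1 − (1 − 0.39)^10
= 1 − 0.007133 = 0.992867

0.9929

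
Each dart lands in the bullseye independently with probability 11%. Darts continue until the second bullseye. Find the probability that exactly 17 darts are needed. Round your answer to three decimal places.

Y = trial on which the second success occurs; negative binomial, r=2, p=0.11.
P(Y=17) = C(16,1) · p^2 · (1−p)^15
= 16 · 0.0121 · 0.17412 = 0.03371

0.034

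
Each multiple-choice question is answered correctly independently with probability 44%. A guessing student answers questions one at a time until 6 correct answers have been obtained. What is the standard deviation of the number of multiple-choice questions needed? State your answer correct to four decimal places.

4.1660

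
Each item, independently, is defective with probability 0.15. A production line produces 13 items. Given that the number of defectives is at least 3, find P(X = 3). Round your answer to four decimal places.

0.6169

X ~ Binomial(13, 0.15). Want P(X=3 | X≥3) = P(X=3) / P(X≥3).
P(X=3) = C(13,3)·0.15^3·0.85^10 = 0.190033
P(X≥3) = 1 − 0.120905 − 0.277371 − 0.293687 = 0.308036
Ratio = 0.190033 / 0.308036 = 0.616919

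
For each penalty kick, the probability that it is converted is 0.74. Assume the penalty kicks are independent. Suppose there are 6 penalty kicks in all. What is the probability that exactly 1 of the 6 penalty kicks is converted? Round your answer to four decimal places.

X ~ Binomial(n=6, p=0.74).
P(X=1) = C(6,1) · p^1 · (1−p)^5
= 6 · 0.74 · 0.0011881 = 0.005275

0.0053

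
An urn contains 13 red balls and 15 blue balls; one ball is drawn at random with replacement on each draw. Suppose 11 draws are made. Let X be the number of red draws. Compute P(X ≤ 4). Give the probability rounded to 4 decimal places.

X ~ Binomial(11, 0.464286); P(X ≤ 4) = Σ C(11,k) p^k (1−p)^(11−k) over k:
  k=0: C(11,0)·0.464286^0·0.535714^11 = 0.001043
  k=1: C(11,1)·0.464286^1·0.535714^10 = 0.009943
  k=2: C(11,2)·0.464286^2·0.535714^9 = 0.043086
  k=3: C(11,3)·0.464286^3·0.535714^8 = 0.112023
  k=4: C(11,4)·0.464286^4·0.535714^7 = 0.194173
Total = 0.360267

0.3603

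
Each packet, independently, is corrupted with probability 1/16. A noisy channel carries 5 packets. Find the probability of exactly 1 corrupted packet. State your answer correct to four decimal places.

0.2414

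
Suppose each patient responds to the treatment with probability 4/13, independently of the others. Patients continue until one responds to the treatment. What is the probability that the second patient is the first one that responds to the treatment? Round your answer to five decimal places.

Geometric (trials to first success), p = 0.307692.
P(Y = 2) = (1−p)^1 · p = 0.69231 · 0.307692 = 0.2130178

0.21302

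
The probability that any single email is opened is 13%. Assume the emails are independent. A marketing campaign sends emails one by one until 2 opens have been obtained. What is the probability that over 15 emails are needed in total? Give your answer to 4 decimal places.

Needing more than 15 emails ⇔ fewer than 2 successes in the first 15. With X ~ Binomial(15, 0.13), P(Y > 15) = P(X ≤ 1).
  k=0: C(15,0)·0.13^0·0.87^15 = 0.123819
  k=1: C(15,1)·0.13^1·0.87^14 = 0.277526
P(X ≤ 1) = 0.401346

0.4013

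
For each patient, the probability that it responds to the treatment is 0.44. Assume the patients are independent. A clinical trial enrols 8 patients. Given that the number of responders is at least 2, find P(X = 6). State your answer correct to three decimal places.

X ~ Binomial(8, 0.44). Want P(X=6 | X≥2) = P(X=6) / P(X≥2).
P(X=6) = C(8,6)·0.44^6·0.56^2 = 0.06372
P(X≥2) = 1 − 0.00967 − 0.06079 = 0.92953
Ratio = 0.06372 / 0.92953 = 0.06855

0.069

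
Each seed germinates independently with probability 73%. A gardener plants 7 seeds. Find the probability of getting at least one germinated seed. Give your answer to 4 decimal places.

P(at least one) = 1 − P(none) = 1 − (1 − 0.73)^7
= 1 − 0.000105 = 0.999895

0.9999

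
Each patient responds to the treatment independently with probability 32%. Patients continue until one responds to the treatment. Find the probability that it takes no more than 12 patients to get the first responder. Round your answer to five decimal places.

0.99023

Y = number of patients to the first success; geometric, p = 0.32.
P(Y ≤ 12) = 1 − (1−p)^12 = 1 − 0.0097748 = 0.9902252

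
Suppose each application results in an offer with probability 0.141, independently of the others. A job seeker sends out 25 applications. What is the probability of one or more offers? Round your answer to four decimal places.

0.9776

P(at least one) = 1 − P(none) = 1 − (1 − 0.141)^25
= 1 − 0.022378 = 0.977622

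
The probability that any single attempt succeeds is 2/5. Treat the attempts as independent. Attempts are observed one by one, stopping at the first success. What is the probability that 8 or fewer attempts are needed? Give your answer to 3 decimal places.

Y = number of attempts to the first success; geometric, p = 0.40.
P(Y ≤ 8) = 1 − (1−p)^8 = 1 − 0.01680 = 0.98320

0.983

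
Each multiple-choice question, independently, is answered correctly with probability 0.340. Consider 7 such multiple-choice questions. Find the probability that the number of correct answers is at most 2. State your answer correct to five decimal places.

X ~ Binomial(7, 0.34); P(X ≤ 2) = Σ C(7,k) p^k (1−p)^(7−k) over k:
  k=0: C(7,0)·0.34^0·0.66^7 = 0.0545516
  k=1: C(7,1)·0.34^1·0.66^6 = 0.1967164
  k=2: C(7,2)·0.34^2·0.66^5 = 0.3040163
Total = 0.5552843

0.55528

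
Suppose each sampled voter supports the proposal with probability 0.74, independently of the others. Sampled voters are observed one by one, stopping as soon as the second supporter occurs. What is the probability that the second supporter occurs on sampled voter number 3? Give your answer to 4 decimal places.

Y = trial on which the second success occurs; negative binomial, r=2, p=0.74.
P(Y=3) = C(2,1) · p^2 · (1−p)^1
= 2 · 0.5476 · 0.26 = 0.284752

0.2848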